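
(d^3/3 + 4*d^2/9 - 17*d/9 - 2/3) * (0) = 0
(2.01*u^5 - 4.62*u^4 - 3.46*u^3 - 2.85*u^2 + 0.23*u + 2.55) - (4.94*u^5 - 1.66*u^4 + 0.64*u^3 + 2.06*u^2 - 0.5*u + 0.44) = -2.93*u^5 - 2.96*u^4 - 4.1*u^3 - 4.91*u^2 + 0.73*u + 2.11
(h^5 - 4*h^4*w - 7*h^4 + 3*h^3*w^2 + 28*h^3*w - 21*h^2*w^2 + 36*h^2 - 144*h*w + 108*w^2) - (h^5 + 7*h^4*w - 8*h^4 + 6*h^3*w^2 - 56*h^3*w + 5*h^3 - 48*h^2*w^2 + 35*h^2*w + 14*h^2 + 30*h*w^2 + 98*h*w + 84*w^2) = -11*h^4*w + h^4 - 3*h^3*w^2 + 84*h^3*w - 5*h^3 + 27*h^2*w^2 - 35*h^2*w + 22*h^2 - 30*h*w^2 - 242*h*w + 24*w^2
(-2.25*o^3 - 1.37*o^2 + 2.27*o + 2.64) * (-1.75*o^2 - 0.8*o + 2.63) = 3.9375*o^5 + 4.1975*o^4 - 8.794*o^3 - 10.0391*o^2 + 3.8581*o + 6.9432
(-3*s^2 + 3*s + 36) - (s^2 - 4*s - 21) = -4*s^2 + 7*s + 57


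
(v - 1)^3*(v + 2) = v^4 - v^3 - 3*v^2 + 5*v - 2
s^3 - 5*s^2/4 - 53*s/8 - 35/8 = (s - 7/2)*(s + 1)*(s + 5/4)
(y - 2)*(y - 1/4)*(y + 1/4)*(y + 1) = y^4 - y^3 - 33*y^2/16 + y/16 + 1/8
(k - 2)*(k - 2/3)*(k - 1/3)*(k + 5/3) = k^4 - 4*k^3/3 - 25*k^2/9 + 88*k/27 - 20/27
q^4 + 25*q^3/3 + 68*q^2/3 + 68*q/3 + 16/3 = (q + 1/3)*(q + 2)^2*(q + 4)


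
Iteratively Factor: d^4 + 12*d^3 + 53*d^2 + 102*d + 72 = (d + 4)*(d^3 + 8*d^2 + 21*d + 18) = (d + 2)*(d + 4)*(d^2 + 6*d + 9) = (d + 2)*(d + 3)*(d + 4)*(d + 3)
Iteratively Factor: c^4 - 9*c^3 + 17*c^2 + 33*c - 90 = (c - 5)*(c^3 - 4*c^2 - 3*c + 18) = (c - 5)*(c - 3)*(c^2 - c - 6) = (c - 5)*(c - 3)^2*(c + 2)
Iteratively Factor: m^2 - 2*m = (m)*(m - 2)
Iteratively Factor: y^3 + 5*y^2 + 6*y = (y)*(y^2 + 5*y + 6) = y*(y + 3)*(y + 2)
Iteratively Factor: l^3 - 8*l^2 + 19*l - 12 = (l - 1)*(l^2 - 7*l + 12) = (l - 3)*(l - 1)*(l - 4)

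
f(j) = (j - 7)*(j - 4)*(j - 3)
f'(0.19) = 55.79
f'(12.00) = 157.00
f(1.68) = -16.29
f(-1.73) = -236.61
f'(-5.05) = 278.91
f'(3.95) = -2.79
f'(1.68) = 22.43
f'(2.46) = 10.27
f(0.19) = -72.91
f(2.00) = -10.00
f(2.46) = -3.78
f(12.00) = 360.00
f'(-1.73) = 118.42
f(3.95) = 0.14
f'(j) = (j - 7)*(j - 4) + (j - 7)*(j - 3) + (j - 4)*(j - 3) = 3*j^2 - 28*j + 61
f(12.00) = 360.00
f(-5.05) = -877.87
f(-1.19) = -178.10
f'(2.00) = 17.00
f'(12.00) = 157.00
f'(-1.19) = 98.57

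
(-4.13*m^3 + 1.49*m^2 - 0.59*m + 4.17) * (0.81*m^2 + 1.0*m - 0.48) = -3.3453*m^5 - 2.9231*m^4 + 2.9945*m^3 + 2.0725*m^2 + 4.4532*m - 2.0016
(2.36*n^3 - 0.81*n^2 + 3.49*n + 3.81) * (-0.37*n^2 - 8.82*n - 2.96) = -0.8732*n^5 - 20.5155*n^4 - 1.1327*n^3 - 29.7939*n^2 - 43.9346*n - 11.2776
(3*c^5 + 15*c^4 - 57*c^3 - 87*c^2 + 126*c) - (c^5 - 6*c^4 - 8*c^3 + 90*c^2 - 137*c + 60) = 2*c^5 + 21*c^4 - 49*c^3 - 177*c^2 + 263*c - 60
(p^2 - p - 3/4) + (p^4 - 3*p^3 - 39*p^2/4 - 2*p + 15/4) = p^4 - 3*p^3 - 35*p^2/4 - 3*p + 3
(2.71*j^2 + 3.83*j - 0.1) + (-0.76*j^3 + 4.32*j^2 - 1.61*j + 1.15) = -0.76*j^3 + 7.03*j^2 + 2.22*j + 1.05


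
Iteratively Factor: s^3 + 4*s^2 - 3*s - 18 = (s - 2)*(s^2 + 6*s + 9) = (s - 2)*(s + 3)*(s + 3)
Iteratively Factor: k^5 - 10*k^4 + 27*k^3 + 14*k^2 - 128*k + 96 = (k - 1)*(k^4 - 9*k^3 + 18*k^2 + 32*k - 96) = (k - 1)*(k + 2)*(k^3 - 11*k^2 + 40*k - 48) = (k - 3)*(k - 1)*(k + 2)*(k^2 - 8*k + 16) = (k - 4)*(k - 3)*(k - 1)*(k + 2)*(k - 4)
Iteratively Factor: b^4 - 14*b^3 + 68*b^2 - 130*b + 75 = (b - 1)*(b^3 - 13*b^2 + 55*b - 75) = (b - 5)*(b - 1)*(b^2 - 8*b + 15) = (b - 5)^2*(b - 1)*(b - 3)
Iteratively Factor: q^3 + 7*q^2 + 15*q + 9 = (q + 3)*(q^2 + 4*q + 3) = (q + 3)^2*(q + 1)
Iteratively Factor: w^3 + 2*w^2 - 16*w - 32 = (w + 2)*(w^2 - 16) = (w + 2)*(w + 4)*(w - 4)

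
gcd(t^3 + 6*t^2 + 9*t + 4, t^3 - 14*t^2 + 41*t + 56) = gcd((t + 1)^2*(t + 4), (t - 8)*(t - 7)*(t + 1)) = t + 1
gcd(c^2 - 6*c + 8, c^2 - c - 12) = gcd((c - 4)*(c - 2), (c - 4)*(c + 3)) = c - 4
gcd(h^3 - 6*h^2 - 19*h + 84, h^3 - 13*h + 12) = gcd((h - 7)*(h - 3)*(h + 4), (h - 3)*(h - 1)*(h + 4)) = h^2 + h - 12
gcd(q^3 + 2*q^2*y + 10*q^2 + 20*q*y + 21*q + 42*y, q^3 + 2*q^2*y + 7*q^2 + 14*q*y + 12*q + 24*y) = q^2 + 2*q*y + 3*q + 6*y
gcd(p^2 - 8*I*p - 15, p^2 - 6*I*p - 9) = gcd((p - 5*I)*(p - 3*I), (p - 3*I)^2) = p - 3*I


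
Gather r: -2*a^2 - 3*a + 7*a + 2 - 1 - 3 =-2*a^2 + 4*a - 2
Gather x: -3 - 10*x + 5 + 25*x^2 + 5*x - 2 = 25*x^2 - 5*x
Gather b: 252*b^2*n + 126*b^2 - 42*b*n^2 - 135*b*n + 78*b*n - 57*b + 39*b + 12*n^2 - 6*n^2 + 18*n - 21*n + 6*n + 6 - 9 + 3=b^2*(252*n + 126) + b*(-42*n^2 - 57*n - 18) + 6*n^2 + 3*n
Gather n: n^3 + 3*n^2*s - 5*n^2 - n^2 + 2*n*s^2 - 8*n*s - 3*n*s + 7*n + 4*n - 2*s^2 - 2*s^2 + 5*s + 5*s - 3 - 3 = n^3 + n^2*(3*s - 6) + n*(2*s^2 - 11*s + 11) - 4*s^2 + 10*s - 6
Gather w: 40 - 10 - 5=25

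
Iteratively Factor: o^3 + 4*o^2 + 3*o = (o)*(o^2 + 4*o + 3) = o*(o + 3)*(o + 1)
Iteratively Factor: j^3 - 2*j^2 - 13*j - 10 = (j + 1)*(j^2 - 3*j - 10) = (j - 5)*(j + 1)*(j + 2)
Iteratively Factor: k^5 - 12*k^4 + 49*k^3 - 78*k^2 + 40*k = (k)*(k^4 - 12*k^3 + 49*k^2 - 78*k + 40) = k*(k - 5)*(k^3 - 7*k^2 + 14*k - 8) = k*(k - 5)*(k - 1)*(k^2 - 6*k + 8) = k*(k - 5)*(k - 2)*(k - 1)*(k - 4)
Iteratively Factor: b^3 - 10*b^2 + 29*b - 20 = (b - 4)*(b^2 - 6*b + 5) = (b - 5)*(b - 4)*(b - 1)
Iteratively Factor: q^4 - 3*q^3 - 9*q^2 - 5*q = (q + 1)*(q^3 - 4*q^2 - 5*q) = (q - 5)*(q + 1)*(q^2 + q) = q*(q - 5)*(q + 1)*(q + 1)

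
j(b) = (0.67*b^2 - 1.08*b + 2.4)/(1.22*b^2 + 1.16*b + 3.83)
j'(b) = (-2.44*b - 1.16)*(0.67*b^2 - 1.08*b + 2.4)/(1.22*b^2 + 1.16*b + 3.83)^2 + (1.34*b - 1.08)/(1.22*b^2 + 1.16*b + 3.83) = (2.0948*b^2 - 0.7238*b - 6.9204)/(1.4884*b^4 + 2.8304*b^3 + 10.6908*b^2 + 8.8856*b + 14.6689)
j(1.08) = 0.31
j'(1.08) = -0.12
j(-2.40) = 1.10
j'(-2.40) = 0.11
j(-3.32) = 1.00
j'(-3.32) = 0.10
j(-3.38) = 0.99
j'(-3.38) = 0.10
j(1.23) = 0.29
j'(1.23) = -0.09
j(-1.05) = 1.08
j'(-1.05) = -0.25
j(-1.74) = 1.15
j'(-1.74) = 0.02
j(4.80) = 0.34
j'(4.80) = 0.03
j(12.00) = 0.44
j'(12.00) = 0.01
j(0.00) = 0.63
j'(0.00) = -0.47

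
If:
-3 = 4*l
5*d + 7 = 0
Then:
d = -7/5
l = -3/4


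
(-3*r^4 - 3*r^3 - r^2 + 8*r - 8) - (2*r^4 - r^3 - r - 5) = -5*r^4 - 2*r^3 - r^2 + 9*r - 3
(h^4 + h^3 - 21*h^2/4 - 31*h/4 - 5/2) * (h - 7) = h^5 - 6*h^4 - 49*h^3/4 + 29*h^2 + 207*h/4 + 35/2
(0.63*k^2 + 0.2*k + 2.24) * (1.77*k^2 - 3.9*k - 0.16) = 1.1151*k^4 - 2.103*k^3 + 3.084*k^2 - 8.768*k - 0.3584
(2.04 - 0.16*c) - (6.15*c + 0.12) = 1.92 - 6.31*c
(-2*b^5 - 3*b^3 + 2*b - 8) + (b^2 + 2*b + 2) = -2*b^5 - 3*b^3 + b^2 + 4*b - 6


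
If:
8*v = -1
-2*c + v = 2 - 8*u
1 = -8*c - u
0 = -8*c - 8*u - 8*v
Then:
No Solution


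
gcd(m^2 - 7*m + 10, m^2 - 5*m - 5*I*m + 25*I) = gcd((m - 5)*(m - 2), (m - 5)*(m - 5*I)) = m - 5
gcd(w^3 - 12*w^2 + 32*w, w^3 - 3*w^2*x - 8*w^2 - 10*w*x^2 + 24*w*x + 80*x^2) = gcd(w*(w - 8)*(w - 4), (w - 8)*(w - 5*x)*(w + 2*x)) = w - 8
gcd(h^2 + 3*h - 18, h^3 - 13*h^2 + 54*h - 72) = h - 3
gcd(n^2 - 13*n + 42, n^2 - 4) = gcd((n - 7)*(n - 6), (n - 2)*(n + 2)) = 1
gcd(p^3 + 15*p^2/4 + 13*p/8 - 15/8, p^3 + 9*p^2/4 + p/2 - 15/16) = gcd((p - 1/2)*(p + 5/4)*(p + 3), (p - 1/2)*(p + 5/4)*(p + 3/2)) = p^2 + 3*p/4 - 5/8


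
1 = 1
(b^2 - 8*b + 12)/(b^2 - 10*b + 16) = (b - 6)/(b - 8)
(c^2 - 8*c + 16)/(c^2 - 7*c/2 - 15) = 2*(-c^2 + 8*c - 16)/(-2*c^2 + 7*c + 30)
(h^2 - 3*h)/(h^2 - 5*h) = (h - 3)/(h - 5)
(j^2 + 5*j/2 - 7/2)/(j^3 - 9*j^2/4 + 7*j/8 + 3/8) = 4*(2*j + 7)/(8*j^2 - 10*j - 3)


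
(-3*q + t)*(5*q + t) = -15*q^2 + 2*q*t + t^2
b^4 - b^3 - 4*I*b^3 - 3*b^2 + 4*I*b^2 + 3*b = b*(b - 1)*(b - 3*I)*(b - I)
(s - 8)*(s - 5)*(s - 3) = s^3 - 16*s^2 + 79*s - 120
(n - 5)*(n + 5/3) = n^2 - 10*n/3 - 25/3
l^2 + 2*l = l*(l + 2)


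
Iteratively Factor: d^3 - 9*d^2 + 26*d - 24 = (d - 4)*(d^2 - 5*d + 6) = (d - 4)*(d - 2)*(d - 3)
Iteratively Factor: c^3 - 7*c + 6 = (c - 2)*(c^2 + 2*c - 3) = (c - 2)*(c + 3)*(c - 1)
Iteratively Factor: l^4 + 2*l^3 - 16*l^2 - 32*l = (l - 4)*(l^3 + 6*l^2 + 8*l) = (l - 4)*(l + 4)*(l^2 + 2*l) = l*(l - 4)*(l + 4)*(l + 2)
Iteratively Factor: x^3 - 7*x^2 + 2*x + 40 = (x - 4)*(x^2 - 3*x - 10) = (x - 5)*(x - 4)*(x + 2)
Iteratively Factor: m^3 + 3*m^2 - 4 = (m - 1)*(m^2 + 4*m + 4) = (m - 1)*(m + 2)*(m + 2)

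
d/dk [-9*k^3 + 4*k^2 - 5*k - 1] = -27*k^2 + 8*k - 5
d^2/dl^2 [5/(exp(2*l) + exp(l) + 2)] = 5*(2*(2*exp(l) + 1)^2*exp(l) - (4*exp(l) + 1)*(exp(2*l) + exp(l) + 2))*exp(l)/(exp(2*l) + exp(l) + 2)^3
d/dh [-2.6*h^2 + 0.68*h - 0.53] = 0.68 - 5.2*h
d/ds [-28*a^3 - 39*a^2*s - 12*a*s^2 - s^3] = -39*a^2 - 24*a*s - 3*s^2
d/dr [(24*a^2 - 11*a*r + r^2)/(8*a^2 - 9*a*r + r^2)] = 2*a/(a^2 - 2*a*r + r^2)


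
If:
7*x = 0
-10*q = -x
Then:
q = 0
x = 0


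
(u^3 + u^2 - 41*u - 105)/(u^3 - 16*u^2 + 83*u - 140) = (u^2 + 8*u + 15)/(u^2 - 9*u + 20)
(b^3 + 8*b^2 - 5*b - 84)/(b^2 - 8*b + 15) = (b^2 + 11*b + 28)/(b - 5)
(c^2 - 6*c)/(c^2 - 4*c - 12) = c/(c + 2)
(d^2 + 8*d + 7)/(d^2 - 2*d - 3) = (d + 7)/(d - 3)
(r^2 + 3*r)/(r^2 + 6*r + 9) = r/(r + 3)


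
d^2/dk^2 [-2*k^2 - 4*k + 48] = -4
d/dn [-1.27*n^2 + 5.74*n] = 5.74 - 2.54*n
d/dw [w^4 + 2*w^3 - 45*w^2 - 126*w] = 4*w^3 + 6*w^2 - 90*w - 126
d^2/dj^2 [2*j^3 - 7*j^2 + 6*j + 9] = 12*j - 14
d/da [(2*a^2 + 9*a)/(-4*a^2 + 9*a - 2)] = 2*(27*a^2 - 4*a - 9)/(16*a^4 - 72*a^3 + 97*a^2 - 36*a + 4)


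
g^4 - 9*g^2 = g^2*(g - 3)*(g + 3)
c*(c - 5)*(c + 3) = c^3 - 2*c^2 - 15*c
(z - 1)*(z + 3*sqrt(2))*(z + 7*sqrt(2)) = z^3 - z^2 + 10*sqrt(2)*z^2 - 10*sqrt(2)*z + 42*z - 42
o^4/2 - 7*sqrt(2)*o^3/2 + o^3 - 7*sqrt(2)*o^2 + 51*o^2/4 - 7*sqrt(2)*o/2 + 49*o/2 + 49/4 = (o/2 + 1/2)*(o + 1)*(o - 7*sqrt(2)/2)^2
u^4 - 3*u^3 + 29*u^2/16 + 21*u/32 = u*(u - 7/4)*(u - 3/2)*(u + 1/4)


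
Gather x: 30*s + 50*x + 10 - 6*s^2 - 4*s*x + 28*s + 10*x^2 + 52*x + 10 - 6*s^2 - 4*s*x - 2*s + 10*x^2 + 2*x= -12*s^2 + 56*s + 20*x^2 + x*(104 - 8*s) + 20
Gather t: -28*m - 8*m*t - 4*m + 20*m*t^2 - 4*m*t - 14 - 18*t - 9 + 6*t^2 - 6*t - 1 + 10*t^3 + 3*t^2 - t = -32*m + 10*t^3 + t^2*(20*m + 9) + t*(-12*m - 25) - 24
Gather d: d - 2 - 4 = d - 6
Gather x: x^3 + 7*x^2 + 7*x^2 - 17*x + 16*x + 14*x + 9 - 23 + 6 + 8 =x^3 + 14*x^2 + 13*x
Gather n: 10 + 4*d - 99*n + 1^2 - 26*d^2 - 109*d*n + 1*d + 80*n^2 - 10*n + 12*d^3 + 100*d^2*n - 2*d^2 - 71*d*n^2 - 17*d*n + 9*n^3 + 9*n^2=12*d^3 - 28*d^2 + 5*d + 9*n^3 + n^2*(89 - 71*d) + n*(100*d^2 - 126*d - 109) + 11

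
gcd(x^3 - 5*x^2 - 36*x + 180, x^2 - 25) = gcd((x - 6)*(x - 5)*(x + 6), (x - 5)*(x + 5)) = x - 5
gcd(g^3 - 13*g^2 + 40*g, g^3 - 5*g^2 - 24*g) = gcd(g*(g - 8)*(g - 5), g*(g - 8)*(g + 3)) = g^2 - 8*g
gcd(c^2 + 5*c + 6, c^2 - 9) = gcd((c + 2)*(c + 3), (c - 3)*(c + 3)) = c + 3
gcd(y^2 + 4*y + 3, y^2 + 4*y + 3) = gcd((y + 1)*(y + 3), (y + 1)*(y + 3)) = y^2 + 4*y + 3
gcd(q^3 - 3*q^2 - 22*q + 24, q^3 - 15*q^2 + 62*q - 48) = q^2 - 7*q + 6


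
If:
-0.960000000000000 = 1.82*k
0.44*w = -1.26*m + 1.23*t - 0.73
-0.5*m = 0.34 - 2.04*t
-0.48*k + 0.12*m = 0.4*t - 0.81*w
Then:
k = -0.53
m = -0.45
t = 0.06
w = -0.22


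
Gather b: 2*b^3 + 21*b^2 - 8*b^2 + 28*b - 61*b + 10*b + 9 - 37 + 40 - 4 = 2*b^3 + 13*b^2 - 23*b + 8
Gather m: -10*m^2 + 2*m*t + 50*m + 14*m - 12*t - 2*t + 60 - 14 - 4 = -10*m^2 + m*(2*t + 64) - 14*t + 42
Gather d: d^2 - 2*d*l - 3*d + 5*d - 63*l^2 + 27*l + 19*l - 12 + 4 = d^2 + d*(2 - 2*l) - 63*l^2 + 46*l - 8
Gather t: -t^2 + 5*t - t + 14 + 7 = -t^2 + 4*t + 21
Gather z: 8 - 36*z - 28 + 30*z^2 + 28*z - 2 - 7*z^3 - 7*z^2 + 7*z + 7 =-7*z^3 + 23*z^2 - z - 15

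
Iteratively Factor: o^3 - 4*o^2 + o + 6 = (o + 1)*(o^2 - 5*o + 6) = (o - 2)*(o + 1)*(o - 3)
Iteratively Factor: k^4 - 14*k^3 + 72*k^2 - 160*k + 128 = (k - 2)*(k^3 - 12*k^2 + 48*k - 64) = (k - 4)*(k - 2)*(k^2 - 8*k + 16) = (k - 4)^2*(k - 2)*(k - 4)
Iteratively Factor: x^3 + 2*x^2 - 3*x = (x - 1)*(x^2 + 3*x) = (x - 1)*(x + 3)*(x)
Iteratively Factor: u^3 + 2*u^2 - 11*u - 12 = (u - 3)*(u^2 + 5*u + 4) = (u - 3)*(u + 1)*(u + 4)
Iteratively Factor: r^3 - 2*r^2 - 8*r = (r + 2)*(r^2 - 4*r) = (r - 4)*(r + 2)*(r)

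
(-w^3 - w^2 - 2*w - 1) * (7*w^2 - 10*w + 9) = -7*w^5 + 3*w^4 - 13*w^3 + 4*w^2 - 8*w - 9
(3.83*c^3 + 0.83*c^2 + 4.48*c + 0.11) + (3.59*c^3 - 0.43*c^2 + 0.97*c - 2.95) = 7.42*c^3 + 0.4*c^2 + 5.45*c - 2.84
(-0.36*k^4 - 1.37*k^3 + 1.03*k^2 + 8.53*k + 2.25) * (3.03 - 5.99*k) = 2.1564*k^5 + 7.1155*k^4 - 10.3208*k^3 - 47.9738*k^2 + 12.3684*k + 6.8175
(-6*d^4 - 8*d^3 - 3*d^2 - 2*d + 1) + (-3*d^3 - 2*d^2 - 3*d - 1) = -6*d^4 - 11*d^3 - 5*d^2 - 5*d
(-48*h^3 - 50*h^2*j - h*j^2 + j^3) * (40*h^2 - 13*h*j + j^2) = -1920*h^5 - 1376*h^4*j + 562*h^3*j^2 + 3*h^2*j^3 - 14*h*j^4 + j^5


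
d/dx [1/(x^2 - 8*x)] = 2*(4 - x)/(x^2*(x - 8)^2)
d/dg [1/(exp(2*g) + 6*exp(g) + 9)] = 2*(-exp(g) - 3)*exp(g)/(exp(2*g) + 6*exp(g) + 9)^2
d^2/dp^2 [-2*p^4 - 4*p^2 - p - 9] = -24*p^2 - 8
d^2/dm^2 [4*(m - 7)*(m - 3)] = 8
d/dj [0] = 0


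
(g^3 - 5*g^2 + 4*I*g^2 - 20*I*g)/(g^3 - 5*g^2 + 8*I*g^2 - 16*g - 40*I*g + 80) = g/(g + 4*I)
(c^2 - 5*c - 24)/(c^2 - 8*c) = (c + 3)/c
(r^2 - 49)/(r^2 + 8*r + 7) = (r - 7)/(r + 1)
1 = 1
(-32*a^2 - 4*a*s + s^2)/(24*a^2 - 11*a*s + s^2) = (4*a + s)/(-3*a + s)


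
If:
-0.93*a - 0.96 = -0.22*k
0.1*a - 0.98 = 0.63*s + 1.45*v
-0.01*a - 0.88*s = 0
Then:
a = 13.5312831389183*v + 9.14528101802757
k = 57.2004241781548*v + 43.0232333943893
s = -0.153764581124072*v - 0.103923647932131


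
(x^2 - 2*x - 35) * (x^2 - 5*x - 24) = x^4 - 7*x^3 - 49*x^2 + 223*x + 840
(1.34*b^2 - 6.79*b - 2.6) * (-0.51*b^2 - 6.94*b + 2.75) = -0.6834*b^4 - 5.8367*b^3 + 52.1336*b^2 - 0.628499999999999*b - 7.15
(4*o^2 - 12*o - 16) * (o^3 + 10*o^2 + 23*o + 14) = 4*o^5 + 28*o^4 - 44*o^3 - 380*o^2 - 536*o - 224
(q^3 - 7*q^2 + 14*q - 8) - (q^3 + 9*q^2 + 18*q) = -16*q^2 - 4*q - 8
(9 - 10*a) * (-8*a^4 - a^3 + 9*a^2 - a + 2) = 80*a^5 - 62*a^4 - 99*a^3 + 91*a^2 - 29*a + 18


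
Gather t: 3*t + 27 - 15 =3*t + 12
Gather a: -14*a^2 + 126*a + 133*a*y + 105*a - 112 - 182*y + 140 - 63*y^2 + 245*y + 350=-14*a^2 + a*(133*y + 231) - 63*y^2 + 63*y + 378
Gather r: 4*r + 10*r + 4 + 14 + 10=14*r + 28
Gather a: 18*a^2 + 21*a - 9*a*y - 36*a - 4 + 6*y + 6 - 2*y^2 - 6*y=18*a^2 + a*(-9*y - 15) - 2*y^2 + 2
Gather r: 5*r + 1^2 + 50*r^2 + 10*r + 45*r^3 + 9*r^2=45*r^3 + 59*r^2 + 15*r + 1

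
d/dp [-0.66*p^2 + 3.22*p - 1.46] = 3.22 - 1.32*p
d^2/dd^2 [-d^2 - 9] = -2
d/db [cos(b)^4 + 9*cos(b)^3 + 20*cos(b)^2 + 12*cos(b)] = -(-27*sin(b)^2 + 43*cos(b) + cos(3*b) + 39)*sin(b)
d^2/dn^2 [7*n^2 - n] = 14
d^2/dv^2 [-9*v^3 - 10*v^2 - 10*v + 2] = -54*v - 20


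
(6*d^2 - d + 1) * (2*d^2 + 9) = 12*d^4 - 2*d^3 + 56*d^2 - 9*d + 9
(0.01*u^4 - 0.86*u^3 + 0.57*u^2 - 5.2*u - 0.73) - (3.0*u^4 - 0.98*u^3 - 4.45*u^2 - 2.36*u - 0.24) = -2.99*u^4 + 0.12*u^3 + 5.02*u^2 - 2.84*u - 0.49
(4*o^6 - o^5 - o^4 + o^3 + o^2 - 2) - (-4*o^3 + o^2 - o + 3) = 4*o^6 - o^5 - o^4 + 5*o^3 + o - 5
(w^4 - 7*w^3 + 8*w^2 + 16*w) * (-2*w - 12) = -2*w^5 + 2*w^4 + 68*w^3 - 128*w^2 - 192*w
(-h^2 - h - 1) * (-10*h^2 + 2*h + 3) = 10*h^4 + 8*h^3 + 5*h^2 - 5*h - 3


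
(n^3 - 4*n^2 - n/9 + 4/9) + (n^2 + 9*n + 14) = n^3 - 3*n^2 + 80*n/9 + 130/9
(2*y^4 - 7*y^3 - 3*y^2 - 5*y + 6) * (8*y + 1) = 16*y^5 - 54*y^4 - 31*y^3 - 43*y^2 + 43*y + 6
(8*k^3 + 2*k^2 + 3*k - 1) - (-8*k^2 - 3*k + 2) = 8*k^3 + 10*k^2 + 6*k - 3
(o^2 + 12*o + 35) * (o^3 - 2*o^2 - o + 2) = o^5 + 10*o^4 + 10*o^3 - 80*o^2 - 11*o + 70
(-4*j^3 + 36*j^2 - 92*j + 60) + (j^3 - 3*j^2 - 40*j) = -3*j^3 + 33*j^2 - 132*j + 60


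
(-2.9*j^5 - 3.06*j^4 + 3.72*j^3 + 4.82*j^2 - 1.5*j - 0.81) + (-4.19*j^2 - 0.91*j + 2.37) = -2.9*j^5 - 3.06*j^4 + 3.72*j^3 + 0.63*j^2 - 2.41*j + 1.56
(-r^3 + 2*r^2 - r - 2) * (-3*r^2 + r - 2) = 3*r^5 - 7*r^4 + 7*r^3 + r^2 + 4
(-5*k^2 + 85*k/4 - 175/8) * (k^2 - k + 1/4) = -5*k^4 + 105*k^3/4 - 355*k^2/8 + 435*k/16 - 175/32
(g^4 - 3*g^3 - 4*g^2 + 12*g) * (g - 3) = g^5 - 6*g^4 + 5*g^3 + 24*g^2 - 36*g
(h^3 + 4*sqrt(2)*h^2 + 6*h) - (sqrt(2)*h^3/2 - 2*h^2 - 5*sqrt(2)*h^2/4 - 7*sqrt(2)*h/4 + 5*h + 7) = -sqrt(2)*h^3/2 + h^3 + 2*h^2 + 21*sqrt(2)*h^2/4 + h + 7*sqrt(2)*h/4 - 7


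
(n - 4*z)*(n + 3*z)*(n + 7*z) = n^3 + 6*n^2*z - 19*n*z^2 - 84*z^3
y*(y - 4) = y^2 - 4*y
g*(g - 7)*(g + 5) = g^3 - 2*g^2 - 35*g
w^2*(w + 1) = w^3 + w^2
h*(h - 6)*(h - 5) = h^3 - 11*h^2 + 30*h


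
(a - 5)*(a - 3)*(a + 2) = a^3 - 6*a^2 - a + 30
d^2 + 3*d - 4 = (d - 1)*(d + 4)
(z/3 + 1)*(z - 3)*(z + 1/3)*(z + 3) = z^4/3 + 10*z^3/9 - 8*z^2/3 - 10*z - 3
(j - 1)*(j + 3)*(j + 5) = j^3 + 7*j^2 + 7*j - 15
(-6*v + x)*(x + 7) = -6*v*x - 42*v + x^2 + 7*x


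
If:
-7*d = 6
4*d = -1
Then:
No Solution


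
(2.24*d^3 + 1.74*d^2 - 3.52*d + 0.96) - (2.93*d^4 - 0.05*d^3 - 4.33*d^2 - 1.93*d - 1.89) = -2.93*d^4 + 2.29*d^3 + 6.07*d^2 - 1.59*d + 2.85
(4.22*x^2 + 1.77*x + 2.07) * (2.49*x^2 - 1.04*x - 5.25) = 10.5078*x^4 + 0.0185000000000004*x^3 - 18.8415*x^2 - 11.4453*x - 10.8675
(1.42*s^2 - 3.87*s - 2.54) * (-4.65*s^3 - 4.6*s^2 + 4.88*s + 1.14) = -6.603*s^5 + 11.4635*s^4 + 36.5426*s^3 - 5.5828*s^2 - 16.807*s - 2.8956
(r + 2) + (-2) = r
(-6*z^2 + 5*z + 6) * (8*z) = -48*z^3 + 40*z^2 + 48*z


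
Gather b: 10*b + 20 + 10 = 10*b + 30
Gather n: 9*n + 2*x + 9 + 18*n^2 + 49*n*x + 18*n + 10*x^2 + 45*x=18*n^2 + n*(49*x + 27) + 10*x^2 + 47*x + 9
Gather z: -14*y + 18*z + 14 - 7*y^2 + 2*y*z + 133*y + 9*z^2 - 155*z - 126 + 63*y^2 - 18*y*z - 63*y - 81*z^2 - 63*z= 56*y^2 + 56*y - 72*z^2 + z*(-16*y - 200) - 112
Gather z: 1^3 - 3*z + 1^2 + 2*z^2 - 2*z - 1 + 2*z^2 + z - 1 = 4*z^2 - 4*z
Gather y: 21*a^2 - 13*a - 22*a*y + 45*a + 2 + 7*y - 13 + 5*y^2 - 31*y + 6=21*a^2 + 32*a + 5*y^2 + y*(-22*a - 24) - 5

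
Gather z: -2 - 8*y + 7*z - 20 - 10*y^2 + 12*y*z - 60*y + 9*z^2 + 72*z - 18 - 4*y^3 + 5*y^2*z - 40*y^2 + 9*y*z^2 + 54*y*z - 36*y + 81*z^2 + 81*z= -4*y^3 - 50*y^2 - 104*y + z^2*(9*y + 90) + z*(5*y^2 + 66*y + 160) - 40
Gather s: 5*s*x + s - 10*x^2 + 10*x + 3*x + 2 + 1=s*(5*x + 1) - 10*x^2 + 13*x + 3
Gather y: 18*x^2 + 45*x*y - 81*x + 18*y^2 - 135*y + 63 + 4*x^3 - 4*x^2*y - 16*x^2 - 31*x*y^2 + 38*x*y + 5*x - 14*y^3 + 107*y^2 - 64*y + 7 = 4*x^3 + 2*x^2 - 76*x - 14*y^3 + y^2*(125 - 31*x) + y*(-4*x^2 + 83*x - 199) + 70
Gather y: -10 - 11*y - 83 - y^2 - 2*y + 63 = -y^2 - 13*y - 30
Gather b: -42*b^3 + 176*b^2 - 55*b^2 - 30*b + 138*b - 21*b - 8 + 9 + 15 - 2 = -42*b^3 + 121*b^2 + 87*b + 14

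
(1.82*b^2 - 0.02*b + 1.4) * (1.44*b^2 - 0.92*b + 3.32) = 2.6208*b^4 - 1.7032*b^3 + 8.0768*b^2 - 1.3544*b + 4.648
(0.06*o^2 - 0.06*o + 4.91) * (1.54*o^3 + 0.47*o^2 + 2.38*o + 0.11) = 0.0924*o^5 - 0.0642*o^4 + 7.676*o^3 + 2.1715*o^2 + 11.6792*o + 0.5401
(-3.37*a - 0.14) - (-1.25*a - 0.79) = 0.65 - 2.12*a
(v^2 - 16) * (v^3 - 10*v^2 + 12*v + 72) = v^5 - 10*v^4 - 4*v^3 + 232*v^2 - 192*v - 1152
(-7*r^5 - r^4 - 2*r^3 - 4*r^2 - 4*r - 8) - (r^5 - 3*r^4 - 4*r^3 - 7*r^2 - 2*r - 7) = -8*r^5 + 2*r^4 + 2*r^3 + 3*r^2 - 2*r - 1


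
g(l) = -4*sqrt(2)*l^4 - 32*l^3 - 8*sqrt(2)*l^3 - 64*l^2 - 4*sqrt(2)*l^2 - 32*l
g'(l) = -16*sqrt(2)*l^3 - 96*l^2 - 24*sqrt(2)*l^2 - 128*l - 8*sqrt(2)*l - 32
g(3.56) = -3859.56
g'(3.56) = -3195.68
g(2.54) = -1475.92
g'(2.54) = -1594.98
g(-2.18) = 59.70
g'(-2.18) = -111.40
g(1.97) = -749.72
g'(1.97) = -983.73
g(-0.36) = 4.42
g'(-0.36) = 2.37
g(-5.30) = 197.82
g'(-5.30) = 425.02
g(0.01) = -0.33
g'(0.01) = -33.41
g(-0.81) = 0.80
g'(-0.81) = 7.61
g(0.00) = 0.00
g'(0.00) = -32.00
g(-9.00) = -10893.13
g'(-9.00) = 7191.98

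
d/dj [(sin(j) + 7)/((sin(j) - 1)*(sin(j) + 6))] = (-14*sin(j) + cos(j)^2 - 42)*cos(j)/((sin(j) - 1)^2*(sin(j) + 6)^2)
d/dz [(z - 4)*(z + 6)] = 2*z + 2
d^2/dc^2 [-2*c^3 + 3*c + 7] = -12*c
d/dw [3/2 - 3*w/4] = -3/4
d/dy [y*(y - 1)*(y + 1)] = 3*y^2 - 1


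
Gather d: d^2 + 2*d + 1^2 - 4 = d^2 + 2*d - 3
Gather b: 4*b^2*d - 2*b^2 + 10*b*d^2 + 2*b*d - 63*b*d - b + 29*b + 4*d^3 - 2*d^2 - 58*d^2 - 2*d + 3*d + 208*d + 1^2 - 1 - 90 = b^2*(4*d - 2) + b*(10*d^2 - 61*d + 28) + 4*d^3 - 60*d^2 + 209*d - 90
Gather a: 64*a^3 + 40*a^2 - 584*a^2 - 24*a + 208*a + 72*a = 64*a^3 - 544*a^2 + 256*a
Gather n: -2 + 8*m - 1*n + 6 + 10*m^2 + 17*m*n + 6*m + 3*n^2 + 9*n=10*m^2 + 14*m + 3*n^2 + n*(17*m + 8) + 4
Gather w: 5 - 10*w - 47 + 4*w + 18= -6*w - 24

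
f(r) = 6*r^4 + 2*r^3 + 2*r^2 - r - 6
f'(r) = 24*r^3 + 6*r^2 + 4*r - 1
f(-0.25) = -5.63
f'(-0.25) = -2.00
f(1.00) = 3.00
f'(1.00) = 33.00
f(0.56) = -4.99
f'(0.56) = 7.34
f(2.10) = 135.93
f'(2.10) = 256.12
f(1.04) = 4.39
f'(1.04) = 36.65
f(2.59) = 309.57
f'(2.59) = 466.58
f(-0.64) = -4.06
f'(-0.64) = -7.39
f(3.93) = 1573.63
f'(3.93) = 1564.15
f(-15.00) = 297459.00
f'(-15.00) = -79711.00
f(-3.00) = 447.00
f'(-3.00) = -607.00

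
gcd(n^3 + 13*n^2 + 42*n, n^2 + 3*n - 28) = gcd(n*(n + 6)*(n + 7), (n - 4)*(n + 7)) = n + 7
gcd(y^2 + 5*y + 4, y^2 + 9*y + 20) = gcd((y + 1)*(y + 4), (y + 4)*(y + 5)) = y + 4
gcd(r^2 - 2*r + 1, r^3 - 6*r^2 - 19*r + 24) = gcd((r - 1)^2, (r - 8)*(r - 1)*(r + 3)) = r - 1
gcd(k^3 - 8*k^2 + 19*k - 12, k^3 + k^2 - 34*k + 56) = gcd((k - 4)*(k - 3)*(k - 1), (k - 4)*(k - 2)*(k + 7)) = k - 4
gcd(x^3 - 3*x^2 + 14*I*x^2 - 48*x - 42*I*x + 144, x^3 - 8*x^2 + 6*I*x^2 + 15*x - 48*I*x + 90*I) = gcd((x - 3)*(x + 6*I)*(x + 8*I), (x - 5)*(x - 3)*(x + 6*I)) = x^2 + x*(-3 + 6*I) - 18*I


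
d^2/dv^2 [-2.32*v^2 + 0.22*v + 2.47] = -4.64000000000000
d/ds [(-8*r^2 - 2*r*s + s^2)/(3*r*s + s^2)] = r*(24*r^2 + 16*r*s + 5*s^2)/(s^2*(9*r^2 + 6*r*s + s^2))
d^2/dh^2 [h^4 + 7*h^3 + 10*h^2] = 12*h^2 + 42*h + 20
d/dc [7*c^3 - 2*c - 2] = 21*c^2 - 2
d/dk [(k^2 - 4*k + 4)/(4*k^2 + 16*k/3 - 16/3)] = 12*k*(k - 2)/(9*k^4 + 24*k^3 - 8*k^2 - 32*k + 16)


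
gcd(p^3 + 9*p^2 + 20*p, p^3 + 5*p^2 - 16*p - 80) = p^2 + 9*p + 20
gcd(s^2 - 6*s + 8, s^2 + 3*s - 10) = s - 2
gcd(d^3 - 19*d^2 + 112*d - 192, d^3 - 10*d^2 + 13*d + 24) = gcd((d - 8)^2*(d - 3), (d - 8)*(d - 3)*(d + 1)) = d^2 - 11*d + 24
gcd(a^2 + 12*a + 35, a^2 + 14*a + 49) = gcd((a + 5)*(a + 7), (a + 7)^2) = a + 7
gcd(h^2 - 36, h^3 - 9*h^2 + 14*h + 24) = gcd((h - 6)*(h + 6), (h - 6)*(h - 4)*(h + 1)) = h - 6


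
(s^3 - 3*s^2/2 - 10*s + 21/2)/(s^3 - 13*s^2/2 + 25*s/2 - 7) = (s + 3)/(s - 2)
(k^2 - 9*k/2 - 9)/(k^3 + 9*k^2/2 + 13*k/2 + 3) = (k - 6)/(k^2 + 3*k + 2)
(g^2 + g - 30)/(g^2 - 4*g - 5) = (g + 6)/(g + 1)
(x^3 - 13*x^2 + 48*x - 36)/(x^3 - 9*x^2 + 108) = (x - 1)/(x + 3)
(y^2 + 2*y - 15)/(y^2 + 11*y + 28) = (y^2 + 2*y - 15)/(y^2 + 11*y + 28)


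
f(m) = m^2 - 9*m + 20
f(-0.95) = 29.45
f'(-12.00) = -33.00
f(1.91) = 6.46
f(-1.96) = 41.48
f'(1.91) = -5.18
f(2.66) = 3.14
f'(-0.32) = -9.64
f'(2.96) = -3.08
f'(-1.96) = -12.92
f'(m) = 2*m - 9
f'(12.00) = 15.00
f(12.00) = 56.00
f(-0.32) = 22.98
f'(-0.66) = -10.32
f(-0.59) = 25.66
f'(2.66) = -3.68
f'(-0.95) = -10.90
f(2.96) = 2.12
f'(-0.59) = -10.18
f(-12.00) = 272.00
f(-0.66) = 26.38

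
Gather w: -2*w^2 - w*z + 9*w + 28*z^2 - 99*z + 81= -2*w^2 + w*(9 - z) + 28*z^2 - 99*z + 81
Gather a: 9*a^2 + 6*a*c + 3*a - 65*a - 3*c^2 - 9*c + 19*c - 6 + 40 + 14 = 9*a^2 + a*(6*c - 62) - 3*c^2 + 10*c + 48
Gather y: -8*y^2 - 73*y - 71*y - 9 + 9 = -8*y^2 - 144*y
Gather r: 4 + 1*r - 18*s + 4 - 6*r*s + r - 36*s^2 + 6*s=r*(2 - 6*s) - 36*s^2 - 12*s + 8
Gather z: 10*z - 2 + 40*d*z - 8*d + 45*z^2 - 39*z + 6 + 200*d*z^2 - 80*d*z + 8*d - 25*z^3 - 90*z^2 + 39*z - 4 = -25*z^3 + z^2*(200*d - 45) + z*(10 - 40*d)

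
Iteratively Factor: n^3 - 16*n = (n - 4)*(n^2 + 4*n) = n*(n - 4)*(n + 4)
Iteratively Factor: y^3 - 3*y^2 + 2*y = (y)*(y^2 - 3*y + 2) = y*(y - 2)*(y - 1)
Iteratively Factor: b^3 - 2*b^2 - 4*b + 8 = (b - 2)*(b^2 - 4) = (b - 2)*(b + 2)*(b - 2)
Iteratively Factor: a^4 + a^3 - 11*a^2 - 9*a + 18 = (a + 2)*(a^3 - a^2 - 9*a + 9) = (a + 2)*(a + 3)*(a^2 - 4*a + 3) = (a - 1)*(a + 2)*(a + 3)*(a - 3)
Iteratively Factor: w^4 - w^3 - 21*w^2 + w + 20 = (w - 5)*(w^3 + 4*w^2 - w - 4) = (w - 5)*(w + 1)*(w^2 + 3*w - 4) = (w - 5)*(w - 1)*(w + 1)*(w + 4)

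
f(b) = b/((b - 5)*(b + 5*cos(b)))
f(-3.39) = -0.05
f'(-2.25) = -0.03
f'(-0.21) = -0.04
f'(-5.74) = 0.43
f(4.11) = -3.62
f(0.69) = -0.04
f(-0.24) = 0.01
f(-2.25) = -0.06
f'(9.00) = 0.05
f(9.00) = 0.51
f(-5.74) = -0.37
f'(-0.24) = -0.04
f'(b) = b*(5*sin(b) - 1)/((b - 5)*(b + 5*cos(b))^2) - b/((b - 5)^2*(b + 5*cos(b))) + 1/((b - 5)*(b + 5*cos(b)))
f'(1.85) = -11.10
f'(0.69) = -0.08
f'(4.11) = 9.56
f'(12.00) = -0.03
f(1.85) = -1.24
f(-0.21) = 0.01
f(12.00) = 0.11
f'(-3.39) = 0.01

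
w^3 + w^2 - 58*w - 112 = (w - 8)*(w + 2)*(w + 7)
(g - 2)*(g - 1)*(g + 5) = g^3 + 2*g^2 - 13*g + 10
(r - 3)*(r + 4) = r^2 + r - 12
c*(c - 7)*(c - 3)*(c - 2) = c^4 - 12*c^3 + 41*c^2 - 42*c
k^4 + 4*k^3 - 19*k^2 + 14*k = k*(k - 2)*(k - 1)*(k + 7)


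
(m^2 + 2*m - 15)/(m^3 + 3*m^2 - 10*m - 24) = (m + 5)/(m^2 + 6*m + 8)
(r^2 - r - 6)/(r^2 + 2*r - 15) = (r + 2)/(r + 5)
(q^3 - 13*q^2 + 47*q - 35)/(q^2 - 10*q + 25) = (q^2 - 8*q + 7)/(q - 5)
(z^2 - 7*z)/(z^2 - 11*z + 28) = z/(z - 4)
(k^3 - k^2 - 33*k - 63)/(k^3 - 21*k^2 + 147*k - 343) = (k^2 + 6*k + 9)/(k^2 - 14*k + 49)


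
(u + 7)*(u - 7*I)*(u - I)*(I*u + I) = I*u^4 + 8*u^3 + 8*I*u^3 + 64*u^2 + 56*u - 56*I*u - 49*I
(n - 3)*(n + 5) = n^2 + 2*n - 15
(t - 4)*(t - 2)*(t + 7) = t^3 + t^2 - 34*t + 56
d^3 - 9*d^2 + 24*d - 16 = (d - 4)^2*(d - 1)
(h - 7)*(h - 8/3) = h^2 - 29*h/3 + 56/3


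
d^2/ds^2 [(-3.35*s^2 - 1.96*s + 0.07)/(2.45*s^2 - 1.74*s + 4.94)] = (-52.0919*s^3 + 245.79135*s^2 + 140.54082*s - 198.469428)/(14.706125*s^6 - 31.33305*s^5 + 111.20991*s^4 - 131.623344*s^3 + 224.235492*s^2 - 127.386792*s + 120.553784)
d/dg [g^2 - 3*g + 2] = 2*g - 3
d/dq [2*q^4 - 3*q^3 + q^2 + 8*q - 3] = 8*q^3 - 9*q^2 + 2*q + 8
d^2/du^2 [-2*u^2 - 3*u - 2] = -4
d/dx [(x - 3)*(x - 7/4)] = 2*x - 19/4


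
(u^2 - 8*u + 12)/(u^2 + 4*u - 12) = (u - 6)/(u + 6)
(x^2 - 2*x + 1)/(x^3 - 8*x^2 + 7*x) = (x - 1)/(x*(x - 7))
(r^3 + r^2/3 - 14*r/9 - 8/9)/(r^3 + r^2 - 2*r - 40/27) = 3*(r + 1)/(3*r + 5)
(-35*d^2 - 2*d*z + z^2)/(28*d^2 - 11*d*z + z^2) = (5*d + z)/(-4*d + z)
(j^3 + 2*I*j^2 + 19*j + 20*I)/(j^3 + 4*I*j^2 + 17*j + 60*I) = (j + I)/(j + 3*I)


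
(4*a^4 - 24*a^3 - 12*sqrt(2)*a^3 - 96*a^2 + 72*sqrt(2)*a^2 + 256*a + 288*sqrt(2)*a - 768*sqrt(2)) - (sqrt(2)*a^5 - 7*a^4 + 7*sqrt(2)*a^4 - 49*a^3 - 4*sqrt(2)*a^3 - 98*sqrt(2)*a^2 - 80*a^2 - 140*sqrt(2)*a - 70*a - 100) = -sqrt(2)*a^5 - 7*sqrt(2)*a^4 + 11*a^4 - 8*sqrt(2)*a^3 + 25*a^3 - 16*a^2 + 170*sqrt(2)*a^2 + 326*a + 428*sqrt(2)*a - 768*sqrt(2) + 100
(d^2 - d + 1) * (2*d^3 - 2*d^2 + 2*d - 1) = 2*d^5 - 4*d^4 + 6*d^3 - 5*d^2 + 3*d - 1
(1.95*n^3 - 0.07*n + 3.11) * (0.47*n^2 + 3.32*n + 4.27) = 0.9165*n^5 + 6.474*n^4 + 8.2936*n^3 + 1.2293*n^2 + 10.0263*n + 13.2797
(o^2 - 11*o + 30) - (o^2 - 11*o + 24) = 6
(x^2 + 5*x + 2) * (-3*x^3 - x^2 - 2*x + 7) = -3*x^5 - 16*x^4 - 13*x^3 - 5*x^2 + 31*x + 14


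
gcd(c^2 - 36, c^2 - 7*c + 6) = c - 6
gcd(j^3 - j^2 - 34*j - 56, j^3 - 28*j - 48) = j^2 + 6*j + 8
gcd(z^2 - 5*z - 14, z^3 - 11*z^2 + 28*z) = z - 7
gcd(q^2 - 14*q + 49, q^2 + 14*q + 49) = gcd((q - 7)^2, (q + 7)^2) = 1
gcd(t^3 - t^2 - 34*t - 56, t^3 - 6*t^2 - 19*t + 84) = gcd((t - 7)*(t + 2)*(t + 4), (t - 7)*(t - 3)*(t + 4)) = t^2 - 3*t - 28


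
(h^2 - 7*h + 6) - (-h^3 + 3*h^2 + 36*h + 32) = h^3 - 2*h^2 - 43*h - 26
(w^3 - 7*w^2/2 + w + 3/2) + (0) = w^3 - 7*w^2/2 + w + 3/2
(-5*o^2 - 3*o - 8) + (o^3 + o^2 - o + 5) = o^3 - 4*o^2 - 4*o - 3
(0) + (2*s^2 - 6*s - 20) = 2*s^2 - 6*s - 20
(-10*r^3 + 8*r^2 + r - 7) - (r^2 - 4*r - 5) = -10*r^3 + 7*r^2 + 5*r - 2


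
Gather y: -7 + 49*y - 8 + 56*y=105*y - 15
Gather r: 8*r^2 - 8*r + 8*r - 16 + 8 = 8*r^2 - 8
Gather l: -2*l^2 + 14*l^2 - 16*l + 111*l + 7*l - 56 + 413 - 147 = 12*l^2 + 102*l + 210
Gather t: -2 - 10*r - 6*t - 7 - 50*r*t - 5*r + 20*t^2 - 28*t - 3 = -15*r + 20*t^2 + t*(-50*r - 34) - 12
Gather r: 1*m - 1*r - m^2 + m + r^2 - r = -m^2 + 2*m + r^2 - 2*r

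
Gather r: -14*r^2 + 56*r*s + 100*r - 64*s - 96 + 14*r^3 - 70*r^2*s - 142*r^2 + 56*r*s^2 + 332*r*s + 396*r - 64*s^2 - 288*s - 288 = 14*r^3 + r^2*(-70*s - 156) + r*(56*s^2 + 388*s + 496) - 64*s^2 - 352*s - 384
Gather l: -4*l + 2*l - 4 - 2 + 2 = -2*l - 4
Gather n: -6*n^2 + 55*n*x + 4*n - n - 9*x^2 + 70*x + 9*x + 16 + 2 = -6*n^2 + n*(55*x + 3) - 9*x^2 + 79*x + 18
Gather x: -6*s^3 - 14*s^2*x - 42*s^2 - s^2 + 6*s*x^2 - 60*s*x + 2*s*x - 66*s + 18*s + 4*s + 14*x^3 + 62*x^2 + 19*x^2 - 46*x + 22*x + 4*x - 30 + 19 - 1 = -6*s^3 - 43*s^2 - 44*s + 14*x^3 + x^2*(6*s + 81) + x*(-14*s^2 - 58*s - 20) - 12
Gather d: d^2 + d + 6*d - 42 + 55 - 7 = d^2 + 7*d + 6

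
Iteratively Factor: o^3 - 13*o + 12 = (o - 3)*(o^2 + 3*o - 4) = (o - 3)*(o - 1)*(o + 4)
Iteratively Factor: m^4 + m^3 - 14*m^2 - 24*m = (m)*(m^3 + m^2 - 14*m - 24) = m*(m + 2)*(m^2 - m - 12) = m*(m + 2)*(m + 3)*(m - 4)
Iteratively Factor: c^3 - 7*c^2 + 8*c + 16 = (c - 4)*(c^2 - 3*c - 4) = (c - 4)^2*(c + 1)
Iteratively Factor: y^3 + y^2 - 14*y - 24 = (y + 3)*(y^2 - 2*y - 8) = (y - 4)*(y + 3)*(y + 2)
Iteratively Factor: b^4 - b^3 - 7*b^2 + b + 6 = (b - 3)*(b^3 + 2*b^2 - b - 2) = (b - 3)*(b + 1)*(b^2 + b - 2) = (b - 3)*(b - 1)*(b + 1)*(b + 2)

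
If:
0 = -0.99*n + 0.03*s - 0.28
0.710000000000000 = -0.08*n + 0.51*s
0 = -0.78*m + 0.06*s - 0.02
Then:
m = 0.08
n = -0.24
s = 1.35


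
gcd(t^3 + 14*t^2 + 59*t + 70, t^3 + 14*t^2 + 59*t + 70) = t^3 + 14*t^2 + 59*t + 70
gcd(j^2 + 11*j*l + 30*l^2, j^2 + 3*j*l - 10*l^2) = j + 5*l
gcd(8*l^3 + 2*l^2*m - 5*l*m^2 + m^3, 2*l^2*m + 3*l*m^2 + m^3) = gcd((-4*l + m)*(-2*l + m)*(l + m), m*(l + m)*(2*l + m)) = l + m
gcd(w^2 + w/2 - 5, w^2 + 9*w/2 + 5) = w + 5/2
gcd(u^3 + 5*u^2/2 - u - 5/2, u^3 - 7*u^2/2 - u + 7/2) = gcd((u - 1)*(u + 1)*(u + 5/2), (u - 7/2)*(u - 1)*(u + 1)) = u^2 - 1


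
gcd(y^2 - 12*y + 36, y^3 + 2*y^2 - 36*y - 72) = y - 6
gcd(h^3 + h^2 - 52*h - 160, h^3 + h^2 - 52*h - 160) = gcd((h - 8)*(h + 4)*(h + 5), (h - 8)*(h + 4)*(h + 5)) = h^3 + h^2 - 52*h - 160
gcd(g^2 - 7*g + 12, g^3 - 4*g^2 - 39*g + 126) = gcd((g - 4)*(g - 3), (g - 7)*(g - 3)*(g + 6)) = g - 3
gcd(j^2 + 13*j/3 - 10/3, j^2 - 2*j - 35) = j + 5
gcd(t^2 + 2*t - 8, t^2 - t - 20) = t + 4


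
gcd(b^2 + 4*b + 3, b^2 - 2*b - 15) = b + 3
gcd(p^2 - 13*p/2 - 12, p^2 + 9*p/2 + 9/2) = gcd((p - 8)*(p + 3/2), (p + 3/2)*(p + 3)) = p + 3/2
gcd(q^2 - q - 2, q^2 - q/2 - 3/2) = q + 1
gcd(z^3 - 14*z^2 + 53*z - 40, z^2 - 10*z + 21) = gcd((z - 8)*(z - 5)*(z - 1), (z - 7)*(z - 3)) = 1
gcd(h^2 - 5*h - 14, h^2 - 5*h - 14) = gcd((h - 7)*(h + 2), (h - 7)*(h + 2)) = h^2 - 5*h - 14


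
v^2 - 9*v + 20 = (v - 5)*(v - 4)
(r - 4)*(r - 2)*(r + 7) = r^3 + r^2 - 34*r + 56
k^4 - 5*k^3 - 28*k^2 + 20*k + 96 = (k - 8)*(k - 2)*(k + 2)*(k + 3)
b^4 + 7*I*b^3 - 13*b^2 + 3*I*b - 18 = (b - I)*(b + 2*I)*(b + 3*I)^2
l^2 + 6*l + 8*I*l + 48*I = (l + 6)*(l + 8*I)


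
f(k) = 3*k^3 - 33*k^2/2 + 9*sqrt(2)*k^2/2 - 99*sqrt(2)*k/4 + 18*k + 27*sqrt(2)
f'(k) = 9*k^2 - 33*k + 9*sqrt(2)*k - 99*sqrt(2)/4 + 18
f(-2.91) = -72.10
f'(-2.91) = 118.20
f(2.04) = -13.21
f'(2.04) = -20.90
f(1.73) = -6.03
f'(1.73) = -25.14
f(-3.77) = -202.53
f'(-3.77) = 187.34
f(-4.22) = -296.03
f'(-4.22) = 228.82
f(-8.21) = -2165.61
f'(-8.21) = 756.07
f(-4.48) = -358.83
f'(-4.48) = 254.45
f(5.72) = 170.75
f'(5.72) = 161.51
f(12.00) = 3558.57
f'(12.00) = 1035.73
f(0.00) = 38.18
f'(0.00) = -17.00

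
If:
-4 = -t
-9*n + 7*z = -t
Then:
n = 7*z/9 + 4/9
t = 4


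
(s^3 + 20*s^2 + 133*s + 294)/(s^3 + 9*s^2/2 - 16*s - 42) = 2*(s^2 + 14*s + 49)/(2*s^2 - 3*s - 14)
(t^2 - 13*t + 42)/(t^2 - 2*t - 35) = (t - 6)/(t + 5)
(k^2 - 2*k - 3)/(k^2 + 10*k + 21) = (k^2 - 2*k - 3)/(k^2 + 10*k + 21)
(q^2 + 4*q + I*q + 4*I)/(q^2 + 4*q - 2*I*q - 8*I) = (q + I)/(q - 2*I)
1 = 1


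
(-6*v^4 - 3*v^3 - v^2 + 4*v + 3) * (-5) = 30*v^4 + 15*v^3 + 5*v^2 - 20*v - 15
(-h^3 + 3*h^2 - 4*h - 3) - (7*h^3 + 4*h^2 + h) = -8*h^3 - h^2 - 5*h - 3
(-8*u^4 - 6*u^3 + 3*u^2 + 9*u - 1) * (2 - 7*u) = 56*u^5 + 26*u^4 - 33*u^3 - 57*u^2 + 25*u - 2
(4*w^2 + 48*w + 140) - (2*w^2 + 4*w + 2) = 2*w^2 + 44*w + 138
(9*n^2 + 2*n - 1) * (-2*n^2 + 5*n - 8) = -18*n^4 + 41*n^3 - 60*n^2 - 21*n + 8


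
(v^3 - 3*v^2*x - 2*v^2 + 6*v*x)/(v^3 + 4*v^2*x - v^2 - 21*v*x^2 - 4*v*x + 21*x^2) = v*(v - 2)/(v^2 + 7*v*x - v - 7*x)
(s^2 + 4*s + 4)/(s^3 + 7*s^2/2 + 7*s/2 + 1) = 2*(s + 2)/(2*s^2 + 3*s + 1)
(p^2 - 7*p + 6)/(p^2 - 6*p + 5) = (p - 6)/(p - 5)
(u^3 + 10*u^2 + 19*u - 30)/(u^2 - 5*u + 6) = (u^3 + 10*u^2 + 19*u - 30)/(u^2 - 5*u + 6)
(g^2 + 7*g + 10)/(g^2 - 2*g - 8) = (g + 5)/(g - 4)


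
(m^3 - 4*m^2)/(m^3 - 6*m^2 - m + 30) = m^2*(m - 4)/(m^3 - 6*m^2 - m + 30)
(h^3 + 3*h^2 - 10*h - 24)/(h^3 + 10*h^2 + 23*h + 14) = (h^2 + h - 12)/(h^2 + 8*h + 7)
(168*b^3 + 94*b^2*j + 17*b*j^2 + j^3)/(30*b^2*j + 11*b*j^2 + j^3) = (28*b^2 + 11*b*j + j^2)/(j*(5*b + j))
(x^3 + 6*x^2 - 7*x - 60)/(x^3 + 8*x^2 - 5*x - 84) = (x + 5)/(x + 7)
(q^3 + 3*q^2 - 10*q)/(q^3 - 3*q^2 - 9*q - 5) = q*(-q^2 - 3*q + 10)/(-q^3 + 3*q^2 + 9*q + 5)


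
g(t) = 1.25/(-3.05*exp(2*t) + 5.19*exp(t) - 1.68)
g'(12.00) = 0.00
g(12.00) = 0.00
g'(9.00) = 0.00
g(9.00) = 0.00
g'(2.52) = 0.01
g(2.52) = -0.00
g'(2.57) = 0.01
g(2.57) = -0.00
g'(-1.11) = -14.47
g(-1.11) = -4.15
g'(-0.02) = 4.25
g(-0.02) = 2.62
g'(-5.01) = -0.02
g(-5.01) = -0.76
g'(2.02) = 0.02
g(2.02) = -0.01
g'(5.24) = 0.00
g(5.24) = -0.00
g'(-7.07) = -0.00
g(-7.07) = -0.75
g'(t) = 1.25*(6.1*exp(2*t) - 5.19*exp(t))/(-3.05*exp(2*t) + 5.19*exp(t) - 1.68)^2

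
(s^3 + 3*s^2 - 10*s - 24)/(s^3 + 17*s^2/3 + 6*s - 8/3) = 3*(s - 3)/(3*s - 1)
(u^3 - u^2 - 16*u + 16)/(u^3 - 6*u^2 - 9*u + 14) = (u^2 - 16)/(u^2 - 5*u - 14)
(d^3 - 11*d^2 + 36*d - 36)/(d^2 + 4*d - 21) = (d^2 - 8*d + 12)/(d + 7)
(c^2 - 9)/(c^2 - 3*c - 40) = (9 - c^2)/(-c^2 + 3*c + 40)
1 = 1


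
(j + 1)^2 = j^2 + 2*j + 1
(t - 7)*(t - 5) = t^2 - 12*t + 35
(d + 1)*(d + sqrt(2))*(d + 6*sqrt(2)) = d^3 + d^2 + 7*sqrt(2)*d^2 + 7*sqrt(2)*d + 12*d + 12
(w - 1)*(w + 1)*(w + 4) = w^3 + 4*w^2 - w - 4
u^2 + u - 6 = (u - 2)*(u + 3)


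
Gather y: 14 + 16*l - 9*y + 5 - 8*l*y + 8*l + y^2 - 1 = 24*l + y^2 + y*(-8*l - 9) + 18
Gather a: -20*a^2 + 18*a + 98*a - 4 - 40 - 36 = -20*a^2 + 116*a - 80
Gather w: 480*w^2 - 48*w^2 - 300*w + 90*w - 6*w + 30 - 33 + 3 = 432*w^2 - 216*w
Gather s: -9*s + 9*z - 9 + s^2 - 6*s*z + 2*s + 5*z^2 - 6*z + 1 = s^2 + s*(-6*z - 7) + 5*z^2 + 3*z - 8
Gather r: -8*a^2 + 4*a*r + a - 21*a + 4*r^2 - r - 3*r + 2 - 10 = -8*a^2 - 20*a + 4*r^2 + r*(4*a - 4) - 8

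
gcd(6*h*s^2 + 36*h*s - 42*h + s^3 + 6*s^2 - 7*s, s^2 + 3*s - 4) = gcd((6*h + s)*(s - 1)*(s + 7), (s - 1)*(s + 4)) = s - 1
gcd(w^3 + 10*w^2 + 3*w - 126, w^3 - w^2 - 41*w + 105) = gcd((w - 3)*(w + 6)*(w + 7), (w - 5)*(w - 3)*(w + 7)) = w^2 + 4*w - 21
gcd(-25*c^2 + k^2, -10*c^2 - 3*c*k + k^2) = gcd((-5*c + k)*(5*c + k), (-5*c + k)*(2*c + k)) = 5*c - k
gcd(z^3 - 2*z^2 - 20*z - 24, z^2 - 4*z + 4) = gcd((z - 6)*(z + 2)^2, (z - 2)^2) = 1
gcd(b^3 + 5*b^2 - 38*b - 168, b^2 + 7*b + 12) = b + 4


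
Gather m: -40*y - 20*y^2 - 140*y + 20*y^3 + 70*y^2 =20*y^3 + 50*y^2 - 180*y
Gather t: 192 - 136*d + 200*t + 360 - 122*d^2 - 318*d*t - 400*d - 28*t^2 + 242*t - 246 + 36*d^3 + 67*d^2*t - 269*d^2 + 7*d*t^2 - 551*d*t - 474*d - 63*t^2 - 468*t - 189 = 36*d^3 - 391*d^2 - 1010*d + t^2*(7*d - 91) + t*(67*d^2 - 869*d - 26) + 117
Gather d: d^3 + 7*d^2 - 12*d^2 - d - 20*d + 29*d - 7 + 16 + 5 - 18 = d^3 - 5*d^2 + 8*d - 4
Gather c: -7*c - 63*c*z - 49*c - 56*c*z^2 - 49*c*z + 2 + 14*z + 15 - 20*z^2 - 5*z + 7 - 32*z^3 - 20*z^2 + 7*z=c*(-56*z^2 - 112*z - 56) - 32*z^3 - 40*z^2 + 16*z + 24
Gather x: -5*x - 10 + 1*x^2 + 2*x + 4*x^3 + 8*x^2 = 4*x^3 + 9*x^2 - 3*x - 10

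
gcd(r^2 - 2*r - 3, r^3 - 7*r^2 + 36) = r - 3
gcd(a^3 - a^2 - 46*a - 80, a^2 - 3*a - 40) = a^2 - 3*a - 40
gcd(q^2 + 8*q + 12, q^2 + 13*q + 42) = q + 6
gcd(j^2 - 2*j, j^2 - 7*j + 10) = j - 2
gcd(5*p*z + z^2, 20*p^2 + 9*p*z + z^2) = 5*p + z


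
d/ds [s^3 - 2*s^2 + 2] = s*(3*s - 4)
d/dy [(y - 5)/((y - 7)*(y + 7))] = (-y^2 + 10*y - 49)/(y^4 - 98*y^2 + 2401)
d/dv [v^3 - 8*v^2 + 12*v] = 3*v^2 - 16*v + 12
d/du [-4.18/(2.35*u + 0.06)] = 9.823/(2.35*u + 0.06)^2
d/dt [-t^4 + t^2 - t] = -4*t^3 + 2*t - 1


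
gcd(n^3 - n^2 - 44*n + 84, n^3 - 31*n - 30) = n - 6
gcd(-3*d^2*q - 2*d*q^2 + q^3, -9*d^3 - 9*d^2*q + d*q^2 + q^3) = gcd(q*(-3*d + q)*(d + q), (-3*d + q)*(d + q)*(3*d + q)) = -3*d^2 - 2*d*q + q^2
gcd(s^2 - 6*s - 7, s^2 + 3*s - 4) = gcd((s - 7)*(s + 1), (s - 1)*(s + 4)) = 1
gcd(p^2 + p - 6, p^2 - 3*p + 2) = p - 2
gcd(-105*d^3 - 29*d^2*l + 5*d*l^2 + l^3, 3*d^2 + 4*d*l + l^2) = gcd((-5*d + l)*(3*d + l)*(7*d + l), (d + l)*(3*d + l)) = 3*d + l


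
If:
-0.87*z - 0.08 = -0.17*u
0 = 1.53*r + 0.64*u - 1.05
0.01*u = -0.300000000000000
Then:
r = 13.24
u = -30.00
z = -5.95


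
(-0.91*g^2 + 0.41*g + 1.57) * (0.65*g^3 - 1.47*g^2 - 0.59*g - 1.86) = -0.5915*g^5 + 1.6042*g^4 + 0.9547*g^3 - 0.8572*g^2 - 1.6889*g - 2.9202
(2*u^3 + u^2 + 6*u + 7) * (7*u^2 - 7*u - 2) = 14*u^5 - 7*u^4 + 31*u^3 + 5*u^2 - 61*u - 14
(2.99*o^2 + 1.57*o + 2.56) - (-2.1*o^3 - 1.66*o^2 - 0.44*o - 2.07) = 2.1*o^3 + 4.65*o^2 + 2.01*o + 4.63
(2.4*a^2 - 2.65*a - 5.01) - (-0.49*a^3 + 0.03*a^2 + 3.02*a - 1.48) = 0.49*a^3 + 2.37*a^2 - 5.67*a - 3.53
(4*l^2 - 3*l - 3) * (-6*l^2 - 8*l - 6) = -24*l^4 - 14*l^3 + 18*l^2 + 42*l + 18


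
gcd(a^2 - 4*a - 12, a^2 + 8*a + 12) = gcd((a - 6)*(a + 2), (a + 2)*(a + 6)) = a + 2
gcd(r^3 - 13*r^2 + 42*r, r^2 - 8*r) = r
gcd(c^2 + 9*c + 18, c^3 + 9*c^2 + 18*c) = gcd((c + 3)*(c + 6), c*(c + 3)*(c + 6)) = c^2 + 9*c + 18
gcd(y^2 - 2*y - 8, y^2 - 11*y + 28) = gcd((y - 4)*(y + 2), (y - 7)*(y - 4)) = y - 4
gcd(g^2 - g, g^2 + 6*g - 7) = g - 1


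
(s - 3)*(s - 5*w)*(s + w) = s^3 - 4*s^2*w - 3*s^2 - 5*s*w^2 + 12*s*w + 15*w^2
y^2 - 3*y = y*(y - 3)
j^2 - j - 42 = (j - 7)*(j + 6)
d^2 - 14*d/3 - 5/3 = (d - 5)*(d + 1/3)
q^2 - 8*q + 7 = (q - 7)*(q - 1)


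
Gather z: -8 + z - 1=z - 9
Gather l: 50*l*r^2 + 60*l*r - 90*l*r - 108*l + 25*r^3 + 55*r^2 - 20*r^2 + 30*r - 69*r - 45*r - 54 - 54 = l*(50*r^2 - 30*r - 108) + 25*r^3 + 35*r^2 - 84*r - 108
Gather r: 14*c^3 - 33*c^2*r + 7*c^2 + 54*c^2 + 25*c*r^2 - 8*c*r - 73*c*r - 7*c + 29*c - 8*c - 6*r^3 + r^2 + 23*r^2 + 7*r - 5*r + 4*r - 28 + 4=14*c^3 + 61*c^2 + 14*c - 6*r^3 + r^2*(25*c + 24) + r*(-33*c^2 - 81*c + 6) - 24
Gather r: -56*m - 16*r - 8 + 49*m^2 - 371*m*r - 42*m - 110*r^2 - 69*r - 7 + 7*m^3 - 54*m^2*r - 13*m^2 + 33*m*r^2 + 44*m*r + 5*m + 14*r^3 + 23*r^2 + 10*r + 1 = 7*m^3 + 36*m^2 - 93*m + 14*r^3 + r^2*(33*m - 87) + r*(-54*m^2 - 327*m - 75) - 14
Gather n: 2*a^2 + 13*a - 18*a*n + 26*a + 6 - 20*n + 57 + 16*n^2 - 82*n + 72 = 2*a^2 + 39*a + 16*n^2 + n*(-18*a - 102) + 135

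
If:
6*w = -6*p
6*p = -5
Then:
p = -5/6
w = 5/6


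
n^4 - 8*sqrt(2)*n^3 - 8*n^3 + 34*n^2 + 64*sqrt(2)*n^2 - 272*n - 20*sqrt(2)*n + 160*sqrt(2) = (n - 8)*(n - 5*sqrt(2))*(n - 2*sqrt(2))*(n - sqrt(2))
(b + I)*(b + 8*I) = b^2 + 9*I*b - 8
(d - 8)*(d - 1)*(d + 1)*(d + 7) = d^4 - d^3 - 57*d^2 + d + 56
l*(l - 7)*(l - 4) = l^3 - 11*l^2 + 28*l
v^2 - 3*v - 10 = (v - 5)*(v + 2)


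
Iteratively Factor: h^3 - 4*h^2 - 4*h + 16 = (h - 2)*(h^2 - 2*h - 8) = (h - 4)*(h - 2)*(h + 2)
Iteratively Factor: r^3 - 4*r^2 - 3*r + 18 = (r - 3)*(r^2 - r - 6) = (r - 3)*(r + 2)*(r - 3)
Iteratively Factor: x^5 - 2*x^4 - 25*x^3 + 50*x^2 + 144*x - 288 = (x - 4)*(x^4 + 2*x^3 - 17*x^2 - 18*x + 72) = (x - 4)*(x - 3)*(x^3 + 5*x^2 - 2*x - 24) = (x - 4)*(x - 3)*(x + 3)*(x^2 + 2*x - 8) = (x - 4)*(x - 3)*(x - 2)*(x + 3)*(x + 4)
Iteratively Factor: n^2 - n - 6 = (n + 2)*(n - 3)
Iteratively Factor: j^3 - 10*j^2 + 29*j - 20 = (j - 5)*(j^2 - 5*j + 4) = (j - 5)*(j - 1)*(j - 4)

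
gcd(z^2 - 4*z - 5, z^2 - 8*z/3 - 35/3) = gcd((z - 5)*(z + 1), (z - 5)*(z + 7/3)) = z - 5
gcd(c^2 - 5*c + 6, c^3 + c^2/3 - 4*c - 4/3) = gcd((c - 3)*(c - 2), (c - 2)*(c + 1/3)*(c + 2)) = c - 2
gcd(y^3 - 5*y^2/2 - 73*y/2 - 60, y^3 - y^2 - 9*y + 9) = y + 3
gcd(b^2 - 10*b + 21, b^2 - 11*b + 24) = b - 3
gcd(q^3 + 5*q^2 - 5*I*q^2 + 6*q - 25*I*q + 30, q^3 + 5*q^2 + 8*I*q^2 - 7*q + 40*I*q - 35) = q^2 + q*(5 + I) + 5*I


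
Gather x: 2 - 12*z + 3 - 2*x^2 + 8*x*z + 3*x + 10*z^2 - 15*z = -2*x^2 + x*(8*z + 3) + 10*z^2 - 27*z + 5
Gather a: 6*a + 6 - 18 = 6*a - 12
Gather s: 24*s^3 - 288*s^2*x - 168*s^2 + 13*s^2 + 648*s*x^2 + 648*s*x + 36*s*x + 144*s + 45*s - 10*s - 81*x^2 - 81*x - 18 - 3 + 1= 24*s^3 + s^2*(-288*x - 155) + s*(648*x^2 + 684*x + 179) - 81*x^2 - 81*x - 20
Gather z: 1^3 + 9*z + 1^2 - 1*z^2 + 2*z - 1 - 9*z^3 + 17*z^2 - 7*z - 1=-9*z^3 + 16*z^2 + 4*z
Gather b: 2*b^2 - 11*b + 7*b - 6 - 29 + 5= 2*b^2 - 4*b - 30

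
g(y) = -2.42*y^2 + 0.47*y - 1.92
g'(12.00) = -57.61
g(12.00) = -344.76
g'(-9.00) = 44.03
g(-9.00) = -202.17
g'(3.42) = -16.08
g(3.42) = -28.62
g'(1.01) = -4.42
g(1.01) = -3.91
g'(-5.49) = 27.04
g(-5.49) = -77.44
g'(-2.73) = 13.68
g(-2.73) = -21.24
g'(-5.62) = 27.67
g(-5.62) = -81.00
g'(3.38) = -15.89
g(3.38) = -27.98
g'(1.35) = -6.06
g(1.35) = -5.70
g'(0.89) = -3.84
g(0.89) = -3.42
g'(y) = 0.47 - 4.84*y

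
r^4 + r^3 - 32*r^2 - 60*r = r*(r - 6)*(r + 2)*(r + 5)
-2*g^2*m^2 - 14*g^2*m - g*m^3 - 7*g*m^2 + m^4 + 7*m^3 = m*(-2*g + m)*(g + m)*(m + 7)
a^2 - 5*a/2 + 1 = (a - 2)*(a - 1/2)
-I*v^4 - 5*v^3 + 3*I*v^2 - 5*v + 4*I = (v - 4*I)*(v - I)^2*(-I*v + 1)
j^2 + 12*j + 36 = (j + 6)^2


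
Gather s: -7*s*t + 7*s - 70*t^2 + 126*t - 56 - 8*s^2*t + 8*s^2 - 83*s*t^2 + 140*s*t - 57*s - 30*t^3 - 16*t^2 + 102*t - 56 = s^2*(8 - 8*t) + s*(-83*t^2 + 133*t - 50) - 30*t^3 - 86*t^2 + 228*t - 112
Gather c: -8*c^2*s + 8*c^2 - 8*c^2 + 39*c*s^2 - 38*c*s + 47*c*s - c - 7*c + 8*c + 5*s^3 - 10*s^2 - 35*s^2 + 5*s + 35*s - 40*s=-8*c^2*s + c*(39*s^2 + 9*s) + 5*s^3 - 45*s^2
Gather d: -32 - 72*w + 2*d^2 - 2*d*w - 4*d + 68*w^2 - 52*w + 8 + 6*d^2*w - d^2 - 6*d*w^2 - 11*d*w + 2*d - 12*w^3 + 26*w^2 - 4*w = d^2*(6*w + 1) + d*(-6*w^2 - 13*w - 2) - 12*w^3 + 94*w^2 - 128*w - 24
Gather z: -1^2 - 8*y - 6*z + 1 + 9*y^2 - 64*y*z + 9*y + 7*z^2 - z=9*y^2 + y + 7*z^2 + z*(-64*y - 7)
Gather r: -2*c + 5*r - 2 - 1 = -2*c + 5*r - 3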